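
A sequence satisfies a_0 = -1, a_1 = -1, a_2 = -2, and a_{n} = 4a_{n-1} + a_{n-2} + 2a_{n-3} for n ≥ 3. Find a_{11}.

The ordinary generating function has denominator 1 - 4q - q^2 - 2q^3.
Iterating the recurrence: a_0,…,a_{11} = -1, -1, -2, -11, -48, -207, -898, -3895, -16892, -73259, -317718, -1377915.

-1377915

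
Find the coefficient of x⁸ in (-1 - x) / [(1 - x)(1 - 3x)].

Partial fractions give a closed form: a_n = (1)·1^n + (-2)·3^n.
At n = 8: a_8 = -13121.

-13121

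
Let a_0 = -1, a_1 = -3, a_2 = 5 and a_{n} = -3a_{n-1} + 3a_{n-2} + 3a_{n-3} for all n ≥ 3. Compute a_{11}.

-706347

The ordinary generating function has denominator 1 + 3y - 3y^2 - 3y^3.
Iterating the recurrence: a_0,…,a_{11} = -1, -3, 5, -27, 87, -327, 1161, -4203, 15111, -54459, 196101, -706347.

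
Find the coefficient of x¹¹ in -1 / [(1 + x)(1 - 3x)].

-132860

Partial fractions give a closed form: a_n = (-1/4)·(-1)^n + (-3/4)·3^n.
At n = 11: a_11 = -132860.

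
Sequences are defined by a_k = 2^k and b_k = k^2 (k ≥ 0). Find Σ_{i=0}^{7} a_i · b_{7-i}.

This is [x^7] in the product of the two ordinary generating functions.
Σ = 1·49 + 2·36 + 4·25 + 8·16 + 16·9 + 32·4 + 64·1 + 128·0 = 685.

685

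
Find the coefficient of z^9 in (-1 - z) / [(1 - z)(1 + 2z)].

The denominator gives the recurrence a_n = −a_(n−1) + 2a_(n−2) for n ≥ 2; the numerator fixes a_0 = -1, a_1 = 0.
Iterating: -1, 0, -2, 2, -6, 10, -22, 42, -86, 170, so a_9 = 170.

170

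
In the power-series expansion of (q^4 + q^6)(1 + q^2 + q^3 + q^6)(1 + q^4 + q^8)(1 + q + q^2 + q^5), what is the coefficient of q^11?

7

(q^4 + q^6) has coefficients 0,0,0,0,1,0,1 for degrees 0…6.
(1 + q^2 + q^3 + q^6) has coefficients 1,0,1,1,0,0,1,0,0,0,0,0 for degrees 0…11.
Multiplying by (1 + q^4 + q^8) gives running coefficients 1,0,1,1,1,0,2,1,1,0,2,1 for degrees 0…11.
Finally multiplying by (1 + q + q^2 + q^5), the product of all factors after the first has coefficients 1,1,2,2,3,3,3,4,5,3,3,5 for degrees 0…11.
[q^11] = 1·4 + 1·3 = 7.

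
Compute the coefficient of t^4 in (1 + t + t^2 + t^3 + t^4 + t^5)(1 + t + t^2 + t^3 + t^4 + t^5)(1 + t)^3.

28

(1 + t + t^2 + t^3 + t^4 + t^5) has coefficients 1,1,1,1,1 for degrees 0…4.
(1 + t + t^2 + t^3 + t^4 + t^5) has coefficients 1,1,1,1,1 for degrees 0…4.
Finally multiplying by (1 + t)^3, the product of all factors after the first has coefficients 1,4,7,8,8 for degrees 0…4.
[t^4] = 1·8 + 1·8 + 1·7 + 1·4 + 1·1 = 28.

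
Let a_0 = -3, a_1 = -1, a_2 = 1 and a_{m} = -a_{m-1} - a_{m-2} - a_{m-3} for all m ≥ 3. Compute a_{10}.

1

The ordinary generating function has denominator 1 + x + x^2 + x^3.
Iterating the recurrence: a_0,…,a_{10} = -3, -1, 1, 3, -3, -1, 1, 3, -3, -1, 1.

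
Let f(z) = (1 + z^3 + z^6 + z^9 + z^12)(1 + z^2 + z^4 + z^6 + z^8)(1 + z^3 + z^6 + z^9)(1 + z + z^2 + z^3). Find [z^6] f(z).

9

(1 + z^3 + z^6 + z^9 + z^12) has coefficients 1,0,0,1,0,0,1 for degrees 0…6.
(1 + z^2 + z^4 + z^6 + z^8) has coefficients 1,0,1,0,1,0,1 for degrees 0…6.
Multiplying by (1 + z^3 + z^6 + z^9) gives running coefficients 1,0,1,1,1,1,2 for degrees 0…6.
Finally multiplying by (1 + z + z^2 + z^3), the product of all factors after the first has coefficients 1,1,2,3,3,4,5 for degrees 0…6.
[z^6] = 1·5 + 1·3 + 1·1 = 9.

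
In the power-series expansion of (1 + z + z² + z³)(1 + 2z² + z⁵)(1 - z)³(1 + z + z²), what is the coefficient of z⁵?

(1 + z + z² + z³) has coefficients 1,1,1,1 for degrees 0…3.
(1 + 2z² + z⁵) has coefficients 1,0,2,0,0,1 for degrees 0…5.
Multiplying by (1 - z)³ gives running coefficients 1,-3,5,-7,6,-1 for degrees 0…5.
Finally multiplying by (1 + z + z²), the product of all factors after the first has coefficients 1,-2,3,-5,4,-2 for degrees 0…5.
[z⁵] = 1·(-2) + 1·4 + 1·(-5) + 1·3 = 0.

0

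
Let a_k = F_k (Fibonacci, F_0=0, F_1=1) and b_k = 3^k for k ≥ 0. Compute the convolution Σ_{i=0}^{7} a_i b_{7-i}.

The convolution is the t^7 coefficient of A(t)B(t).
Σ = 0·2187 + 1·729 + 1·243 + 2·81 + 3·27 + 5·9 + 8·3 + 13·1 = 1297.

1297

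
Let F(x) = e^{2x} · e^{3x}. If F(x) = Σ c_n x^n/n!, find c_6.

15625

The EGF product rule gives c_6 = Σ_{k_1+k_2=6} C(6; k_1,k_2) · ∏ g_i(k_i), where e^{2x} gives (2)^k; e^{3x} gives (3)^k.
g_1(k) for k = 0…6: 1, 2, 4, 8, 16, 32, 64.
g_2(k) for k = 0…6: 1, 3, 9, 27, 81, 243, 729.
c_6 = Σ_k C(6,k)·g_1(k)·g_2(6−k) = 1·1·729 + 6·2·243 + 15·4·81 + 20·8·27 + 15·16·9 + 6·32·3 + 1·64·1 = 729 + 2916 + 4860 + 4320 + 2160 + 576 + 64 = 15625.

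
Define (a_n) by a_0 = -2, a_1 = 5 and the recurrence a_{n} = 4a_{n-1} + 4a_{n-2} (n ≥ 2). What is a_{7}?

36160

The ordinary generating function has denominator 1 - 4q - 4q^2.
Iterating the recurrence: a_0,…,a_{7} = -2, 5, 12, 68, 320, 1552, 7488, 36160.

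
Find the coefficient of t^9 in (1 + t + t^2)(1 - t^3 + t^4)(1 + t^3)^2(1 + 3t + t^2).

5

(1 + t + t^2) has coefficients 1,1,1 for degrees 0…2.
(1 - t^3 + t^4) has coefficients 1,0,0,-1,1,0,0,0,0,0 for degrees 0…9.
Multiplying by (1 + t^3)^2 gives running coefficients 1,0,0,1,1,0,-1,2,0,-1 for degrees 0…9.
Finally multiplying by (1 + 3t + t^2), the product of all factors after the first has coefficients 1,3,1,1,4,4,0,-1,5,1 for degrees 0…9.
[t^9] = 1·1 + 1·5 + 1·(-1) = 5.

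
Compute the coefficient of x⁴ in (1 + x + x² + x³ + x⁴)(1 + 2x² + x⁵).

(1 + x + x² + x³ + x⁴) has coefficients 1,1,1,1,1 for degrees 0…4.
(1 + 2x² + x⁵) has coefficients 1,0,2,0,0 for degrees 0…4.
[x⁴] = 1·0 + 1·0 + 1·2 + 1·0 + 1·1 = 3.

3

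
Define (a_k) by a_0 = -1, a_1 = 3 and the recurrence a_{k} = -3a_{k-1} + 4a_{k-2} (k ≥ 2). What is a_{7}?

The ordinary generating function has denominator 1 + 3t - 4t^2.
Iterating the recurrence: a_0,…,a_{7} = -1, 3, -13, 51, -205, 819, -3277, 13107.

13107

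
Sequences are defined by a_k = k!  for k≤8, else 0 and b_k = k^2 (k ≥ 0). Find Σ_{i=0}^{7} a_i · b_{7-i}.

1647

Write out a_i and b_{7-i} for i = 0,…,7 and sum the products.
Σ = 1·49 + 1·36 + 2·25 + 6·16 + 24·9 + 120·4 + 720·1 + 5040·0 = 1647.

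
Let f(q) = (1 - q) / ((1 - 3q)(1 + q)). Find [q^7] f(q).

Partial fractions give a closed form: a_n = (1/2)·3^n + (1/2)·(-1)^n.
At n = 7: a_7 = 1093.

1093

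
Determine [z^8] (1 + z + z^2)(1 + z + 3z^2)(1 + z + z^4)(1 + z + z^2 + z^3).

17

(1 + z + z^2) has coefficients 1,1,1 for degrees 0…2.
(1 + z + 3z^2) has coefficients 1,1,3,0,0,0,0,0,0 for degrees 0…8.
Multiplying by (1 + z + z^4) gives running coefficients 1,2,4,3,1,1,3,0,0 for degrees 0…8.
Finally multiplying by (1 + z + z^2 + z^3), the product of all factors after the first has coefficients 1,3,7,10,10,9,8,5,4 for degrees 0…8.
[z^8] = 1·4 + 1·5 + 1·8 = 17.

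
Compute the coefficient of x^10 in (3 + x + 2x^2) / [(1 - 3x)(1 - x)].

314925

The denominator gives the recurrence a_n = 4a_(n−1) − 3a_(n−2) for n ≥ 3; the numerator fixes a_0 = 3, a_1 = 13, a_2 = 45.
Iterating: 3, 13, 45, 141, 429, 1293, 3885, 11661, 34989, 104973, 314925, so a_10 = 314925.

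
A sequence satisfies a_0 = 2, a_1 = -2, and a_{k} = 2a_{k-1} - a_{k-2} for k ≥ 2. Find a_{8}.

-30

The ordinary generating function has denominator 1 - 2q + q^2.
Iterating the recurrence: a_0,…,a_{8} = 2, -2, -6, -10, -14, -18, -22, -26, -30.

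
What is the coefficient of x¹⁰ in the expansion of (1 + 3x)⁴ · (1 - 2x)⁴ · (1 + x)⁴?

(1 + 3x)⁴ has coefficients 1,12,54,108,81 for degrees 0…4.
(1 - 2x)⁴ has coefficients 1,-8,24,-32,16,0,0,0,0,0,0 for degrees 0…10.
Finally multiplying by (1 + x)⁴, the product of all factors after the first has coefficients 1,-4,-2,20,1,-40,-8,32,16,0,0 for degrees 0…10.
[x¹⁰] = 1·0 + 12·0 + 54·16 + 108·32 + 81·(-8) = 3672.

3672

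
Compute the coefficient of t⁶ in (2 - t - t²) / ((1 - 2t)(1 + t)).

54

The denominator gives the recurrence a_n = a_(n−1) + 2a_(n−2) for n ≥ 3; the numerator fixes a_0 = 2, a_1 = 1, a_2 = 4.
Iterating: 2, 1, 4, 6, 14, 26, 54, so a_6 = 54.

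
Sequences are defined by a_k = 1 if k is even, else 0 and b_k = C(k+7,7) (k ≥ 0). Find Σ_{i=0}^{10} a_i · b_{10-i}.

27966

The convolution is the x^10 coefficient of A(x)B(x).
Σ = 1·19448 + 0·11440 + 1·6435 + 0·3432 + 1·1716 + 0·792 + 1·330 + 0·120 + 1·36 + 0·8 + 1·1 = 27966.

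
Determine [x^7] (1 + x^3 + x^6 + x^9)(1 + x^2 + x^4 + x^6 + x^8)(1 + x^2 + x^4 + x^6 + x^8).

3

(1 + x^3 + x^6 + x^9) has coefficients 1,0,0,1,0,0,1,0 for degrees 0…7.
(1 + x^2 + x^4 + x^6 + x^8) has coefficients 1,0,1,0,1,0,1,0 for degrees 0…7.
Finally multiplying by (1 + x^2 + x^4 + x^6 + x^8), the product of all factors after the first has coefficients 1,0,2,0,3,0,4,0 for degrees 0…7.
[x^7] = 1·0 + 1·3 + 1·0 = 3.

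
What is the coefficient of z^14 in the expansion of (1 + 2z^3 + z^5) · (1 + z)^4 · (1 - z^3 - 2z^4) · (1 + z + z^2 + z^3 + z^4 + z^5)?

(1 + 2z^3 + z^5) has coefficients 1,0,0,2,0,1 for degrees 0…5.
(1 + z)^4 has coefficients 1,4,6,4,1,0,0,0,0,0,0,0,0,0,0 for degrees 0…14.
Multiplying by (1 - z^3 - 2z^4) gives running coefficients 1,4,6,3,-5,-14,-16,-9,-2,0,0,0,0,0,0 for degrees 0…14.
Finally multiplying by (1 + z + z^2 + z^3 + z^4 + z^5), the product of all factors after the first has coefficients 1,5,11,14,9,-5,-22,-35,-43,-46,-41,-27,-11,-2,0 for degrees 0…14.
[z^14] = 1·0 + 2·(-27) + 1·(-46) = -100.

-100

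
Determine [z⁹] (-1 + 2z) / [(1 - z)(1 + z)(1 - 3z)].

-7381

Partial fractions give a closed form: a_n = (-1/4)·1^n + (-3/8)·(-1)^n + (-3/8)·3^n.
At n = 9: a_9 = -7381.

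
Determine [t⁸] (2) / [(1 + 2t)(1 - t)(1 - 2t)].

682

Partial fractions give a closed form: a_n = (2/3)·(-2)^n + (-2/3)·1^n + (2)·2^n.
At n = 8: a_8 = 682.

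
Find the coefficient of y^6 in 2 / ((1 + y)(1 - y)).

Partial fractions give a closed form: a_n = (1)·(-1)^n + (1)·1^n.
At n = 6: a_6 = 2.

2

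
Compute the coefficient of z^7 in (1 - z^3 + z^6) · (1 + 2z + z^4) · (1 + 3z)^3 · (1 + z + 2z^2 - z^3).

-186

(1 - z^3 + z^6) has coefficients 1,0,0,-1,0,0,1 for degrees 0…6.
(1 + 2z + z^4) has coefficients 1,2,0,0,1,0,0,0 for degrees 0…7.
Multiplying by (1 + 3z)^3 gives running coefficients 1,11,45,81,55,9,27,27 for degrees 0…7.
Finally multiplying by (1 + z + 2z^2 - z^3), the product of all factors after the first has coefficients 1,12,58,147,215,181,65,17 for degrees 0…7.
[z^7] = 1·17 − 1·215 + 1·12 = -186.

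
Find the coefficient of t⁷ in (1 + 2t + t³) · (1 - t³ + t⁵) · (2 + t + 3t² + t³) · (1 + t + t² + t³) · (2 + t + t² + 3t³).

(1 + 2t + t³) has coefficients 1,2,0,1 for degrees 0…3.
(1 - t³ + t⁵) has coefficients 1,0,0,-1,0,1,0,0 for degrees 0…7.
Multiplying by (2 + t + 3t² + t³) gives running coefficients 2,1,3,-1,-1,-1,0,3 for degrees 0…7.
Multiplying by (1 + t + t² + t³) gives running coefficients 2,3,6,5,2,0,-3,1 for degrees 0…7.
Finally multiplying by (2 + t + t² + 3t³), the product of all factors after the first has coefficients 4,8,17,25,24,25,11,5 for degrees 0…7.
[t⁷] = 1·5 + 2·11 + 1·24 = 51.

51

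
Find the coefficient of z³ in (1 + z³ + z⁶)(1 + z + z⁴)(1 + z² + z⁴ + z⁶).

2

(1 + z³ + z⁶) has coefficients 1,0,0,1 for degrees 0…3.
(1 + z + z⁴) has coefficients 1,1,0,0 for degrees 0…3.
Finally multiplying by (1 + z² + z⁴ + z⁶), the product of all factors after the first has coefficients 1,1,1,1 for degrees 0…3.
[z³] = 1·1 + 1·1 = 2.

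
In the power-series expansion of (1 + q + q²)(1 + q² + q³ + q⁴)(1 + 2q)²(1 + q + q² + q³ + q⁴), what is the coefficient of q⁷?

88

(1 + q + q²) has coefficients 1,1,1 for degrees 0…2.
(1 + q² + q³ + q⁴) has coefficients 1,0,1,1,1,0,0,0 for degrees 0…7.
Multiplying by (1 + 2q)² gives running coefficients 1,4,5,5,9,8,4,0 for degrees 0…7.
Finally multiplying by (1 + q + q² + q³ + q⁴), the product of all factors after the first has coefficients 1,5,10,15,24,31,31,26 for degrees 0…7.
[q⁷] = 1·26 + 1·31 + 1·31 = 88.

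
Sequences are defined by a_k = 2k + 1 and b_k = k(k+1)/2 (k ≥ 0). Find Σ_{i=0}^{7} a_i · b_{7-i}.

336

This is [x^7] in the product of the two ordinary generating functions.
Σ = 1·28 + 3·21 + 5·15 + 7·10 + 9·6 + 11·3 + 13·1 + 15·0 = 336.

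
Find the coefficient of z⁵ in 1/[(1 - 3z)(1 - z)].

Partial fractions give a closed form: a_n = (3/2)·3^n + (-1/2)·1^n.
At n = 5: a_5 = 364.

364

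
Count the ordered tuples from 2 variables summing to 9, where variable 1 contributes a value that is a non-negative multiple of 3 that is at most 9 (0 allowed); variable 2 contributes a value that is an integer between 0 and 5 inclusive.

2

The generating function for the choices is (1 + q^3 + q^6 + q^9)·(1 + q + q^2 + q^3 + q^4 + q^5); the count is [q^9].
(1 + q^3 + q^6 + q^9) has coefficients 1,0,0,1,0,0,1,0,0,1 for degrees 0…9.
(1 + q + q^2 + q^3 + q^4 + q^5) has coefficients 1,1,1,1,1,1,0,0,0,0 for degrees 0…9.
[q^9] = 1·0 + 1·0 + 1·1 + 1·1 = 2.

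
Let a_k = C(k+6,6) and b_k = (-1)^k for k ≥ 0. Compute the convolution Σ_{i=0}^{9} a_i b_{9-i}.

3108

This is [x^9] in the product of the two ordinary generating functions.
Σ = 1·(-1) + 7·1 + 28·(-1) + 84·1 + 210·(-1) + 462·1 + 924·(-1) + 1716·1 + 3003·(-1) + 5005·1 = 3108.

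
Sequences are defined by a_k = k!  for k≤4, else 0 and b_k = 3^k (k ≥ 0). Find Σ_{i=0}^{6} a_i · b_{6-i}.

Write out a_i and b_{6-i} for i = 0,…,6 and sum the products.
Σ = 1·729 + 1·243 + 2·81 + 6·27 + 24·9 + 0·3 + 0·1 = 1512.

1512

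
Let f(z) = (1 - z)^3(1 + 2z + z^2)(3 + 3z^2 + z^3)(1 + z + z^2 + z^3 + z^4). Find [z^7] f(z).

(1 - z)^3 has coefficients 1,-3,3,-1 for degrees 0…3.
(1 + 2z + z^2) has coefficients 1,2,1,0,0,0,0,0 for degrees 0…7.
Multiplying by (3 + 3z^2 + z^3) gives running coefficients 3,6,6,7,5,1,0,0 for degrees 0…7.
Finally multiplying by (1 + z + z^2 + z^3 + z^4), the product of all factors after the first has coefficients 3,9,15,22,27,25,19,13 for degrees 0…7.
[z^7] = 1·13 − 3·19 + 3·25 − 1·27 = 4.

4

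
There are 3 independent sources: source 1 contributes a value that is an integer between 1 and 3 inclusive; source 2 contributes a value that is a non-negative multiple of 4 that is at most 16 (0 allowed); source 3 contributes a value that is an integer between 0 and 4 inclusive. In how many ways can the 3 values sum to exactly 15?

The generating function for the choices is (y + y^2 + y^3)·(1 + y^4 + y^8 + y^12 + y^16)·(1 + y + y^2 + y^3 + y^4); the count is [y^15].
(y + y^2 + y^3) has coefficients 0,1,1,1 for degrees 0…3.
(1 + y^4 + y^8 + y^12 + y^16) has coefficients 1,0,0,0,1,0,0,0,1,0,0,0,1,0,0,0 for degrees 0…15.
Finally multiplying by (1 + y + y^2 + y^3 + y^4), the product of all factors after the first has coefficients 1,1,1,1,2,1,1,1,2,1,1,1,2,1,1,1 for degrees 0…15.
[y^15] = 1·1 + 1·1 + 1·2 = 4.

4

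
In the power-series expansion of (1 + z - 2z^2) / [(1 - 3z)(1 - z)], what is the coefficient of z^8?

The denominator gives the recurrence a_n = 4a_(n−1) − 3a_(n−2) for n ≥ 3; the numerator fixes a_0 = 1, a_1 = 5, a_2 = 15.
Iterating: 1, 5, 15, 45, 135, 405, 1215, 3645, 10935, so a_8 = 10935.

10935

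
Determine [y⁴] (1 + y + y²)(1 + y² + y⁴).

(1 + y + y²) has coefficients 1,1,1 for degrees 0…2.
(1 + y² + y⁴) has coefficients 1,0,1,0,1 for degrees 0…4.
[y⁴] = 1·1 + 1·0 + 1·1 = 2.

2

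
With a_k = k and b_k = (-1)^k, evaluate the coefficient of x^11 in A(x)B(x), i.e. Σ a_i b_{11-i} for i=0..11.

The convolution is the t^11 coefficient of A(t)B(t).
Σ = 0·(-1) + 1·1 + 2·(-1) + 3·1 + 4·(-1) + 5·1 + 6·(-1) + 7·1 + 8·(-1) + 9·1 + 10·(-1) + 11·1 = 6.

6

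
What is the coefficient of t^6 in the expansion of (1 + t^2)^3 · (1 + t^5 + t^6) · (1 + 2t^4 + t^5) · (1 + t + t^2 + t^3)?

15

(1 + t^2)^3 has coefficients 1,0,3,0,3,0,1 for degrees 0…6.
(1 + t^5 + t^6) has coefficients 1,0,0,0,0,1,1 for degrees 0…6.
Multiplying by (1 + 2t^4 + t^5) gives running coefficients 1,0,0,0,2,2,1 for degrees 0…6.
Finally multiplying by (1 + t + t^2 + t^3), the product of all factors after the first has coefficients 1,1,1,1,2,4,5 for degrees 0…6.
[t^6] = 1·5 + 3·2 + 3·1 + 1·1 = 15.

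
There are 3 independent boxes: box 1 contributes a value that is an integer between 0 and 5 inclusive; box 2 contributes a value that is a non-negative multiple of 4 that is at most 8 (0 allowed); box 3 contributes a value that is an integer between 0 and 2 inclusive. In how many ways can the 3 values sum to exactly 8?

The generating function for the choices is (1 + x + x² + x³ + x⁴ + x⁵)·(1 + x⁴ + x⁸)·(1 + x + x²); the count is [x⁸].
(1 + x + x² + x³ + x⁴ + x⁵) has coefficients 1,1,1,1,1,1 for degrees 0…5.
(1 + x⁴ + x⁸) has coefficients 1,0,0,0,1,0,0,0,1 for degrees 0…8.
Finally multiplying by (1 + x + x²), the product of all factors after the first has coefficients 1,1,1,0,1,1,1,0,1 for degrees 0…8.
[x⁸] = 1·1 + 1·0 + 1·1 + 1·1 + 1·1 + 1·0 = 4.

4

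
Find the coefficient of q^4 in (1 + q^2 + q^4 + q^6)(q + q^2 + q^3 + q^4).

2

(1 + q^2 + q^4 + q^6) has coefficients 1,0,1,0,1 for degrees 0…4.
(q + q^2 + q^3 + q^4) has coefficients 0,1,1,1,1 for degrees 0…4.
[q^4] = 1·1 + 1·1 + 1·0 = 2.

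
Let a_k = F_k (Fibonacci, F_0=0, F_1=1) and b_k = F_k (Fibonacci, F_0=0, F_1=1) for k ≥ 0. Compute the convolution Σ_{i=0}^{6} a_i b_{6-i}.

This is [x^6] in the product of the two ordinary generating functions.
Σ = 0·8 + 1·5 + 1·3 + 2·2 + 3·1 + 5·1 + 8·0 = 20.

20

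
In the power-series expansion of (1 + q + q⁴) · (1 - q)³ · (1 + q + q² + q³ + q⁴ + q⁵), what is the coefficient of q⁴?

1

(1 + q + q⁴) has coefficients 1,1,0,0,1 for degrees 0…4.
(1 - q)³ has coefficients 1,-3,3,-1,0 for degrees 0…4.
Finally multiplying by (1 + q + q² + q³ + q⁴ + q⁵), the product of all factors after the first has coefficients 1,-2,1,0,0 for degrees 0…4.
[q⁴] = 1·0 + 1·0 + 1·1 = 1.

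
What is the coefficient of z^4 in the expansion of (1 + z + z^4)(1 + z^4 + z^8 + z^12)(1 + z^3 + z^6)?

3

(1 + z + z^4) has coefficients 1,1,0,0,1 for degrees 0…4.
(1 + z^4 + z^8 + z^12) has coefficients 1,0,0,0,1 for degrees 0…4.
Finally multiplying by (1 + z^3 + z^6), the product of all factors after the first has coefficients 1,0,0,1,1 for degrees 0…4.
[z^4] = 1·1 + 1·1 + 1·1 = 3.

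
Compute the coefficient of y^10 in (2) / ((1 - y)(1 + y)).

Partial fractions give a closed form: a_n = (1)·1^n + (1)·(-1)^n.
At n = 10: a_10 = 2.

2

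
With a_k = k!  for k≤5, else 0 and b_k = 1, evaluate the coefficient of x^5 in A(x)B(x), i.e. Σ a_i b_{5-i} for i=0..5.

154

The convolution is the t^5 coefficient of A(t)B(t).
Σ = 1·1 + 1·1 + 2·1 + 6·1 + 24·1 + 120·1 = 154.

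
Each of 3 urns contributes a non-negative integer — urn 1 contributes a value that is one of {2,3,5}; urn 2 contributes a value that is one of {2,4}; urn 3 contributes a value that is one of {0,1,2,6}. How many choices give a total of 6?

3

The generating function for the choices is (q² + q³ + q⁵)·(q² + q⁴)·(1 + q + q² + q⁶); the count is [q⁶].
(q² + q³ + q⁵) has coefficients 0,0,1,1,0,1 for degrees 0…5.
(q² + q⁴) has coefficients 0,0,1,0,1,0,0 for degrees 0…6.
Finally multiplying by (1 + q + q² + q⁶), the product of all factors after the first has coefficients 0,0,1,1,2,1,1 for degrees 0…6.
[q⁶] = 1·2 + 1·1 + 1·0 = 3.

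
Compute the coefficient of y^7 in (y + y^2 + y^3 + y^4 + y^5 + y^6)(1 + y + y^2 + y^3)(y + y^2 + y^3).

12

(y + y^2 + y^3 + y^4 + y^5 + y^6) has coefficients 0,1,1,1,1,1,1 for degrees 0…6.
(1 + y + y^2 + y^3) has coefficients 1,1,1,1,0,0,0,0 for degrees 0…7.
Finally multiplying by (y + y^2 + y^3), the product of all factors after the first has coefficients 0,1,2,3,3,2,1,0 for degrees 0…7.
[y^7] = 1·1 + 1·2 + 1·3 + 1·3 + 1·2 + 1·1 = 12.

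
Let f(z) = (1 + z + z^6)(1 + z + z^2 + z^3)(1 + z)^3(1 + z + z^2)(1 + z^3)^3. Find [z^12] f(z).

(1 + z + z^6) has coefficients 1,1,0,0,0,0,1 for degrees 0…6.
(1 + z + z^2 + z^3) has coefficients 1,1,1,1,0,0,0,0,0,0,0,0,0 for degrees 0…12.
Multiplying by (1 + z)^3 gives running coefficients 1,4,7,8,7,4,1,0,0,0,0,0,0 for degrees 0…12.
Multiplying by (1 + z + z^2) gives running coefficients 1,5,12,19,22,19,12,5,1,0,0,0,0 for degrees 0…12.
Finally multiplying by (1 + z^3)^3, the product of all factors after the first has coefficients 1,5,12,22,37,55,72,86,94,94,86,72,55 for degrees 0…12.
[z^12] = 1·55 + 1·72 + 1·72 = 199.

199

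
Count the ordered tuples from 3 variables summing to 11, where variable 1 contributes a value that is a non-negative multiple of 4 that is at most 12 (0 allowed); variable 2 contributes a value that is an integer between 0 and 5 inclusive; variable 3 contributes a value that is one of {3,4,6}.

5

The generating function for the choices is (1 + t⁴ + t⁸ + t¹²)·(1 + t + t² + t³ + t⁴ + t⁵)·(t³ + t⁴ + t⁶); the count is [t¹¹].
(1 + t⁴ + t⁸ + t¹²) has coefficients 1,0,0,0,1,0,0,0,1,0,0,0 for degrees 0…11.
(1 + t + t² + t³ + t⁴ + t⁵) has coefficients 1,1,1,1,1,1,0,0,0,0,0,0 for degrees 0…11.
Finally multiplying by (t³ + t⁴ + t⁶), the product of all factors after the first has coefficients 0,0,0,1,2,2,3,3,3,2,1,1 for degrees 0…11.
[t¹¹] = 1·1 + 1·3 + 1·1 = 5.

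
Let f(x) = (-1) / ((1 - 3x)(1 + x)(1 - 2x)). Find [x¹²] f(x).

Partial fractions give a closed form: a_n = (-9/4)·3^n + (-1/12)·(-1)^n + (4/3)·2^n.
At n = 12: a_12 = -1190281.

-1190281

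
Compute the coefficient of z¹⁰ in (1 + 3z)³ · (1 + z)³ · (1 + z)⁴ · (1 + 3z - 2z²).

(1 + 3z)³ has coefficients 1,9,27,27 for degrees 0…3.
(1 + z)³ has coefficients 1,3,3,1,0,0,0,0,0,0,0 for degrees 0…10.
Multiplying by (1 + z)⁴ gives running coefficients 1,7,21,35,35,21,7,1,0,0,0 for degrees 0…10.
Finally multiplying by (1 + 3z - 2z²), the product of all factors after the first has coefficients 1,10,40,84,98,56,0,-20,-11,-2,0 for degrees 0…10.
[z¹⁰] = 1·0 + 9·(-2) + 27·(-11) + 27·(-20) = -855.

-855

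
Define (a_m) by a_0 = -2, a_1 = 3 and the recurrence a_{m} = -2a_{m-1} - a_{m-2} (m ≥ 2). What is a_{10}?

The ordinary generating function has denominator 1 + 2t + t^2.
Iterating the recurrence: a_0,…,a_{10} = -2, 3, -4, 5, -6, 7, -8, 9, -10, 11, -12.

-12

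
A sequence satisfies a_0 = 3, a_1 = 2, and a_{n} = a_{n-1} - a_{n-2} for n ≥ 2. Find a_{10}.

The ordinary generating function has denominator 1 - z + z^2.
Iterating the recurrence: a_0,…,a_{10} = 3, 2, -1, -3, -2, 1, 3, 2, -1, -3, -2.

-2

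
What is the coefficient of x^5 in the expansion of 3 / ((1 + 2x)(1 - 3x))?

399

Partial fractions give a closed form: a_n = (6/5)·(-2)^n + (9/5)·3^n.
At n = 5: a_5 = 399.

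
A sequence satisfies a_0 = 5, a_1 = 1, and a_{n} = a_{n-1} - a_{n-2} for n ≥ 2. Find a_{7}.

The ordinary generating function has denominator 1 - t + t^2.
Iterating the recurrence: a_0,…,a_{7} = 5, 1, -4, -5, -1, 4, 5, 1.

1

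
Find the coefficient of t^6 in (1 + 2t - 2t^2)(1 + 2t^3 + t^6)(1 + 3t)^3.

127

(1 + 2t - 2t^2) has coefficients 1,2,-2 for degrees 0…2.
(1 + 2t^3 + t^6) has coefficients 1,0,0,2,0,0,1 for degrees 0…6.
Finally multiplying by (1 + 3t)^3, the product of all factors after the first has coefficients 1,9,27,29,18,54,55 for degrees 0…6.
[t^6] = 1·55 + 2·54 − 2·18 = 127.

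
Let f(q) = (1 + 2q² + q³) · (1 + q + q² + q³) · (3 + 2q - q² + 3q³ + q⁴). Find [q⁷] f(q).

(1 + 2q² + q³) has coefficients 1,0,2,1 for degrees 0…3.
(1 + q + q² + q³) has coefficients 1,1,1,1,0,0,0,0 for degrees 0…7.
Finally multiplying by (3 + 2q - q² + 3q³ + q⁴), the product of all factors after the first has coefficients 3,5,4,7,5,3,4,1 for degrees 0…7.
[q⁷] = 1·1 + 2·3 + 1·5 = 12.

12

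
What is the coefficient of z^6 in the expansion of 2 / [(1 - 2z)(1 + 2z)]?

Partial fractions give a closed form: a_n = (1)·2^n + (1)·(-2)^n.
At n = 6: a_6 = 128.

128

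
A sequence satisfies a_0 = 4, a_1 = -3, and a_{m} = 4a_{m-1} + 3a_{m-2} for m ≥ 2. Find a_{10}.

The ordinary generating function has denominator 1 - 4t - 3t^2.
Iterating the recurrence: a_0,…,a_{10} = 4, -3, 0, -9, -36, -171, -792, -3681, -17100, -79443, -369072.

-369072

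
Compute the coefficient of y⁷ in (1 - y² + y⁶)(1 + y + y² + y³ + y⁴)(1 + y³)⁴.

7

(1 - y² + y⁶) has coefficients 1,0,-1,0,0,0,1 for degrees 0…6.
(1 + y + y² + y³ + y⁴) has coefficients 1,1,1,1,1,0,0,0 for degrees 0…7.
Finally multiplying by (1 + y³)⁴, the product of all factors after the first has coefficients 1,1,1,5,5,4,10,10 for degrees 0…7.
[y⁷] = 1·10 − 1·4 + 1·1 = 7.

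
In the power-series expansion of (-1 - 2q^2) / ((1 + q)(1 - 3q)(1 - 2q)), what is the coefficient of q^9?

-53104

Partial fractions give a closed form: a_n = (-1/4)·(-1)^n + (-11/4)·3^n + (2)·2^n.
At n = 9: a_9 = -53104.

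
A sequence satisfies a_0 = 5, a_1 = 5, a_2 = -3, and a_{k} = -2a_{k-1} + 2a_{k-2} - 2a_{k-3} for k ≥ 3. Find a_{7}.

636

The ordinary generating function has denominator 1 + 2x - 2x^2 + 2x^3.
Iterating the recurrence: a_0,…,a_{7} = 5, 5, -3, 6, -28, 74, -216, 636.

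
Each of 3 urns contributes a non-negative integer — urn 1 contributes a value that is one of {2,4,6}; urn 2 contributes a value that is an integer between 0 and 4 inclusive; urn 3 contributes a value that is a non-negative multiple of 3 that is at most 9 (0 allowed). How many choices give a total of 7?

The generating function for the choices is (t² + t⁴ + t⁶)·(1 + t + t² + t³ + t⁴)·(1 + t³ + t⁶ + t⁹); the count is [t⁷].
(t² + t⁴ + t⁶) has coefficients 0,0,1,0,1,0,1 for degrees 0…6.
(1 + t + t² + t³ + t⁴) has coefficients 1,1,1,1,1,0,0,0 for degrees 0…7.
Finally multiplying by (1 + t³ + t⁶ + t⁹), the product of all factors after the first has coefficients 1,1,1,2,2,1,2,2 for degrees 0…7.
[t⁷] = 1·1 + 1·2 + 1·1 = 4.

4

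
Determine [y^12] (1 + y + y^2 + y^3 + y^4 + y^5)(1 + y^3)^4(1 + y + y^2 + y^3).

35

(1 + y + y^2 + y^3 + y^4 + y^5) has coefficients 1,1,1,1,1,1 for degrees 0…5.
(1 + y^3)^4 has coefficients 1,0,0,4,0,0,6,0,0,4,0,0,1 for degrees 0…12.
Finally multiplying by (1 + y + y^2 + y^3), the product of all factors after the first has coefficients 1,1,1,5,4,4,10,6,6,10,4,4,5 for degrees 0…12.
[y^12] = 1·5 + 1·4 + 1·4 + 1·10 + 1·6 + 1·6 = 35.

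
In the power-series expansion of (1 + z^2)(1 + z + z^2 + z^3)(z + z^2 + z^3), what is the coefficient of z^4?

(1 + z^2) has coefficients 1,0,1 for degrees 0…2.
(1 + z + z^2 + z^3) has coefficients 1,1,1,1,0 for degrees 0…4.
Finally multiplying by (z + z^2 + z^3), the product of all factors after the first has coefficients 0,1,2,3,3 for degrees 0…4.
[z^4] = 1·3 + 1·2 = 5.

5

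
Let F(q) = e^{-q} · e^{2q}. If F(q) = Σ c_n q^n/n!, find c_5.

The EGF product rule gives c_5 = Σ_{k_1+k_2=5} C(5; k_1,k_2) · ∏ g_i(k_i), where e^{-q} gives (-1)^k; e^{2q} gives (2)^k.
g_1(k) for k = 0…5: 1, -1, 1, -1, 1, -1.
g_2(k) for k = 0…5: 1, 2, 4, 8, 16, 32.
c_5 = Σ_k C(5,k)·g_1(k)·g_2(5−k) = 1·1·32 + 5·(-1)·16 + 10·1·8 + 10·(-1)·4 + 5·1·2 + 1·(-1)·1 = 32 − 80 + 80 − 40 + 10 − 1 = 1.

1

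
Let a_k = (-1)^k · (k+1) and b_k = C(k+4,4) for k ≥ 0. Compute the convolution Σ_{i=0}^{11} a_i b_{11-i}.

Write out a_i and b_{11-i} for i = 0,…,11 and sum the products.
Σ = 1·1365 − 2·1001 + 3·715 − 4·495 + 5·330 − 6·210 + 7·126 − 8·70 + 9·35 − 10·15 + 11·5 − 12·1 = 448.

448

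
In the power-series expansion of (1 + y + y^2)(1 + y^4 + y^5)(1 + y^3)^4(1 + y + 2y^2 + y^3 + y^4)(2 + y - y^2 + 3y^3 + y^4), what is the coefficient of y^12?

(1 + y + y^2) has coefficients 1,1,1 for degrees 0…2.
(1 + y^4 + y^5) has coefficients 1,0,0,0,1,1,0,0,0,0,0,0,0 for degrees 0…12.
Multiplying by (1 + y^3)^4 gives running coefficients 1,0,0,4,1,1,6,4,4,4,6,6,1 for degrees 0…12.
Multiplying by (1 + y + 2y^2 + y^3 + y^4) gives running coefficients 1,1,2,5,6,10,13,17,22,23,28,28,27 for degrees 0…12.
Finally multiplying by (2 + y - y^2 + 3y^3 + y^4), the product of all factors after the first has coefficients 2,3,4,14,19,28,47,60,84,100,121,144,145 for degrees 0…12.
[y^12] = 1·145 + 1·144 + 1·121 = 410.

410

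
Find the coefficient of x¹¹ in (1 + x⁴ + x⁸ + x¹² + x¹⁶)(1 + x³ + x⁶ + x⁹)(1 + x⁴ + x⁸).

3

(1 + x⁴ + x⁸ + x¹² + x¹⁶) has coefficients 1,0,0,0,1,0,0,0,1,0,0,0 for degrees 0…11.
(1 + x³ + x⁶ + x⁹) has coefficients 1,0,0,1,0,0,1,0,0,1,0,0 for degrees 0…11.
Finally multiplying by (1 + x⁴ + x⁸), the product of all factors after the first has coefficients 1,0,0,1,1,0,1,1,1,1,1,1 for degrees 0…11.
[x¹¹] = 1·1 + 1·1 + 1·1 = 3.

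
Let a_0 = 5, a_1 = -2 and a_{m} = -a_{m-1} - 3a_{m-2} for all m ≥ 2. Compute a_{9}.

-377

The ordinary generating function has denominator 1 + x + 3x^2.
Iterating the recurrence: a_0,…,a_{9} = 5, -2, -13, 19, 20, -77, 17, 214, -265, -377.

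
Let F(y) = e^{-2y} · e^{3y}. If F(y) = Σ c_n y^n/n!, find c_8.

The EGF product rule gives c_8 = Σ_{k_1+k_2=8} C(8; k_1,k_2) · ∏ g_i(k_i), where e^{-2y} gives (-2)^k; e^{3y} gives (3)^k.
g_1(k) for k = 0…8: 1, -2, 4, -8, 16, -32, 64, -128, 256.
g_2(k) for k = 0…8: 1, 3, 9, 27, 81, 243, 729, 2187, 6561.
c_8 = Σ_k C(8,k)·g_1(k)·g_2(8−k) = 1·1·6561 + 8·(-2)·2187 + 28·4·729 + 56·(-8)·243 + 70·16·81 + 56·(-32)·27 + 28·64·9 + 8·(-128)·3 + 1·256·1 = 6561 − 34992 + 81648 − 108864 + 90720 − 48384 + 16128 − 3072 + 256 = 1.

1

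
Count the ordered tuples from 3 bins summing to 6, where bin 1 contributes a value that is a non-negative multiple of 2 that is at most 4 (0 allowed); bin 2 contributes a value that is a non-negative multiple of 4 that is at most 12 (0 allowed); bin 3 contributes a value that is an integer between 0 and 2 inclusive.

The generating function for the choices is (1 + q^2 + q^4)·(1 + q^4 + q^8 + q^12)·(1 + q + q^2); the count is [q^6].
(1 + q^2 + q^4) has coefficients 1,0,1,0,1 for degrees 0…4.
(1 + q^4 + q^8 + q^12) has coefficients 1,0,0,0,1,0,0 for degrees 0…6.
Finally multiplying by (1 + q + q^2), the product of all factors after the first has coefficients 1,1,1,0,1,1,1 for degrees 0…6.
[q^6] = 1·1 + 1·1 + 1·1 = 3.

3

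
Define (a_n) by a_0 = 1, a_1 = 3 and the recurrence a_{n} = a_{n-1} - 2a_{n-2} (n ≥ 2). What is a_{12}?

89

The ordinary generating function has denominator 1 - x + 2x^2.
Iterating the recurrence: a_0,…,a_{12} = 1, 3, 1, -5, -7, 3, 17, 11, -23, -45, 1, 91, 89.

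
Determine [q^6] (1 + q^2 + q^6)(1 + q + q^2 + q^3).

1

(1 + q^2 + q^6) has coefficients 1,0,1,0,0,0,1 for degrees 0…6.
(1 + q + q^2 + q^3) has coefficients 1,1,1,1,0,0,0 for degrees 0…6.
[q^6] = 1·0 + 1·0 + 1·1 = 1.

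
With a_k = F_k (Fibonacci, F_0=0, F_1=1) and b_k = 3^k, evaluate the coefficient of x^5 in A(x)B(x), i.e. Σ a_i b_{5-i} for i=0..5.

The convolution is the t^5 coefficient of A(t)B(t).
Σ = 0·243 + 1·81 + 1·27 + 2·9 + 3·3 + 5·1 = 140.

140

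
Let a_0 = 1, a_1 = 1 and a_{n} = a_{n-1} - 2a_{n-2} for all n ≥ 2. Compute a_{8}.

-17

The ordinary generating function has denominator 1 - t + 2t^2.
Iterating the recurrence: a_0,…,a_{8} = 1, 1, -1, -3, -1, 5, 7, -3, -17.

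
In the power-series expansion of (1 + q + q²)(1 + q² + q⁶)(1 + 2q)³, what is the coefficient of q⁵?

(1 + q + q²) has coefficients 1,1,1 for degrees 0…2.
(1 + q² + q⁶) has coefficients 1,0,1,0,0,0 for degrees 0…5.
Finally multiplying by (1 + 2q)³, the product of all factors after the first has coefficients 1,6,13,14,12,8 for degrees 0…5.
[q⁵] = 1·8 + 1·12 + 1·14 = 34.

34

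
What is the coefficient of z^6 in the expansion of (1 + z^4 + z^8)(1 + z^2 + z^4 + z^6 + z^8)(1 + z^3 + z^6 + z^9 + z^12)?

3

(1 + z^4 + z^8) has coefficients 1,0,0,0,1,0,0 for degrees 0…6.
(1 + z^2 + z^4 + z^6 + z^8) has coefficients 1,0,1,0,1,0,1 for degrees 0…6.
Finally multiplying by (1 + z^3 + z^6 + z^9 + z^12), the product of all factors after the first has coefficients 1,0,1,1,1,1,2 for degrees 0…6.
[z^6] = 1·2 + 1·1 = 3.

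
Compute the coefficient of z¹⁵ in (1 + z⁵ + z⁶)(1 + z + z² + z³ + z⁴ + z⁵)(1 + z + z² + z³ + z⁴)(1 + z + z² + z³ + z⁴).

25

(1 + z⁵ + z⁶) has coefficients 1,0,0,0,0,1,1 for degrees 0…6.
(1 + z + z² + z³ + z⁴ + z⁵) has coefficients 1,1,1,1,1,1,0,0,0,0,0,0,0,0,0,0 for degrees 0…15.
Multiplying by (1 + z + z² + z³ + z⁴) gives running coefficients 1,2,3,4,5,5,4,3,2,1,0,0,0,0,0,0 for degrees 0…15.
Finally multiplying by (1 + z + z² + z³ + z⁴), the product of all factors after the first has coefficients 1,3,6,10,15,19,21,21,19,15,10,6,3,1,0,0 for degrees 0…15.
[z¹⁵] = 1·0 + 1·10 + 1·15 = 25.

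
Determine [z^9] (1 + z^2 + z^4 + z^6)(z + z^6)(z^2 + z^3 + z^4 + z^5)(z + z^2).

(1 + z^2 + z^4 + z^6) has coefficients 1,0,1,0,1,0,1 for degrees 0…6.
(z + z^6) has coefficients 0,1,0,0,0,0,1,0,0,0 for degrees 0…9.
Multiplying by (z^2 + z^3 + z^4 + z^5) gives running coefficients 0,0,0,1,1,1,1,0,1,1 for degrees 0…9.
Finally multiplying by (z + z^2), the product of all factors after the first has coefficients 0,0,0,0,1,2,2,2,1,1 for degrees 0…9.
[z^9] = 1·1 + 1·2 + 1·2 + 1·0 = 5.

5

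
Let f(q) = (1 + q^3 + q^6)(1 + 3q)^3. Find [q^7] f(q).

(1 + q^3 + q^6) has coefficients 1,0,0,1,0,0,1 for degrees 0…6.
(1 + 3q)^3 has coefficients 1,9,27,27,0,0,0,0 for degrees 0…7.
[q^7] = 1·0 + 1·0 + 1·9 = 9.

9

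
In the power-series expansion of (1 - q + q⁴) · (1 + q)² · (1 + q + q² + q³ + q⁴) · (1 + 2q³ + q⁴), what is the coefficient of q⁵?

6

(1 - q + q⁴) has coefficients 1,-1,0,0,1 for degrees 0…4.
(1 + q)² has coefficients 1,2,1,0,0,0 for degrees 0…5.
Multiplying by (1 + q + q² + q³ + q⁴) gives running coefficients 1,3,4,4,4,3 for degrees 0…5.
Finally multiplying by (1 + 2q³ + q⁴), the product of all factors after the first has coefficients 1,3,4,6,11,14 for degrees 0…5.
[q⁵] = 1·14 − 1·11 + 1·3 = 6.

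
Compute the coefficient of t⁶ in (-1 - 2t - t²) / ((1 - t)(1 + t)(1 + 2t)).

Partial fractions give a closed form: a_n = (-2/3)·1^n + (-1/3)·(-2)^n.
At n = 6: a_6 = -22.

-22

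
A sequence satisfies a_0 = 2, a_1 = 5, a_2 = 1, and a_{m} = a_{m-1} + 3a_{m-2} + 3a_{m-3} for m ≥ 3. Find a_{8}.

1954

The ordinary generating function has denominator 1 - t - 3t^2 - 3t^3.
Iterating the recurrence: a_0,…,a_{8} = 2, 5, 1, 22, 40, 109, 295, 742, 1954.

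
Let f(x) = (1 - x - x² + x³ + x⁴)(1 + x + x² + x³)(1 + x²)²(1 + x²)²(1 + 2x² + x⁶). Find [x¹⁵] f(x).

(1 - x - x² + x³ + x⁴) has coefficients 1,-1,-1,1,1 for degrees 0…4.
(1 + x + x² + x³) has coefficients 1,1,1,1,0,0,0,0,0,0,0,0,0,0,0,0 for degrees 0…15.
Multiplying by (1 + x²)² gives running coefficients 1,1,3,3,3,3,1,1,0,0,0,0,0,0,0,0 for degrees 0…15.
Multiplying by (1 + x²)² gives running coefficients 1,1,5,5,10,10,10,10,5,5,1,1,0,0,0,0 for degrees 0…15.
Finally multiplying by (1 + 2x² + x⁶), the product of all factors after the first has coefficients 1,1,7,7,20,20,31,31,30,30,21,21,12,12,5,5 for degrees 0…15.
[x¹⁵] = 1·5 − 1·5 − 1·12 + 1·12 + 1·21 = 21.

21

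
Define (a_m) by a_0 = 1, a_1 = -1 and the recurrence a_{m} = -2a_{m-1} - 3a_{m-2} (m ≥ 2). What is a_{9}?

The ordinary generating function has denominator 1 + 2q + 3q^2.
Iterating the recurrence: a_0,…,a_{9} = 1, -1, -1, 5, -7, -1, 23, -43, 17, 95.

95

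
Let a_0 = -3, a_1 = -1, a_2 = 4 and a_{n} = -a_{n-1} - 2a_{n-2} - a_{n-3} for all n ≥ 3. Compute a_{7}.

The ordinary generating function has denominator 1 + z + 2z^2 + z^3.
Iterating the recurrence: a_0,…,a_{7} = -3, -1, 4, 1, -8, 2, 13, -9.

-9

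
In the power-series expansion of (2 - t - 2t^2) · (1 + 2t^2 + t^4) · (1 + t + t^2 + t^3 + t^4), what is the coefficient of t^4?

-1

(2 - t - 2t^2) has coefficients 2,-1,-2 for degrees 0…2.
(1 + 2t^2 + t^4) has coefficients 1,0,2,0,1 for degrees 0…4.
Finally multiplying by (1 + t + t^2 + t^3 + t^4), the product of all factors after the first has coefficients 1,1,3,3,4 for degrees 0…4.
[t^4] = 2·4 − 1·3 − 2·3 = -1.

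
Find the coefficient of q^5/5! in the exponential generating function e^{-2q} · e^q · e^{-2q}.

-243

The EGF product rule gives c_5 = Σ_{k_1+k_2+k_3=5} C(5; k_1,k_2,k_3) · ∏ g_i(k_i), where e^{-2q} gives (-2)^k; e^q gives (1)^k; e^{-2q} gives (-2)^k.
g_1(k) for k = 0…5: 1, -2, 4, -8, 16, -32.
g_2(k) for k = 0…5: 1, 1, 1, 1, 1, 1.
g_3(k) for k = 0…5: 1, -2, 4, -8, 16, -32.
First combine the last two factors: h(k) = Σ_j C(k,j)·g_2(j)·g_3(k−j) for k = 0…5: 1, -1, 1, -1, 1, -1.
c_5 = Σ_k C(5,k)·g_1(k)·h(5−k) = 1·1·(-1) + 5·(-2)·1 + 10·4·(-1) + 10·(-8)·1 + 5·16·(-1) + 1·(-32)·1 = −1 − 10 − 40 − 80 − 80 − 32 = -243.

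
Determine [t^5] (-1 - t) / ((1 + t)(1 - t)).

-1

The denominator gives the recurrence a_n = a_(n−2) for n ≥ 3; the numerator fixes a_0 = -1, a_1 = -1, a_2 = -1.
Iterating: -1, -1, -1, -1, -1, -1, so a_5 = -1.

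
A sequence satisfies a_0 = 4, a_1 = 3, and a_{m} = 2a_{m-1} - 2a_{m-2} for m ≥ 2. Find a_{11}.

-160

The ordinary generating function has denominator 1 - 2x + 2x^2.
Iterating the recurrence: a_0,…,a_{11} = 4, 3, -2, -10, -16, -12, 8, 40, 64, 48, -32, -160.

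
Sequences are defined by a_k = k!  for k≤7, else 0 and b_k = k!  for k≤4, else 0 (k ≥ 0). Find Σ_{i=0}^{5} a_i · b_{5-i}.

This is [x^5] in the product of the two ordinary generating functions.
Σ = 1·0 + 1·24 + 2·6 + 6·2 + 24·1 + 120·1 = 192.

192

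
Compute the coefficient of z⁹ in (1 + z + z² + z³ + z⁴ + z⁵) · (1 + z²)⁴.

11

(1 + z + z² + z³ + z⁴ + z⁵) has coefficients 1,1,1,1,1,1 for degrees 0…5.
(1 + z²)⁴ has coefficients 1,0,4,0,6,0,4,0,1,0 for degrees 0…9.
[z⁹] = 1·0 + 1·1 + 1·0 + 1·4 + 1·0 + 1·6 = 11.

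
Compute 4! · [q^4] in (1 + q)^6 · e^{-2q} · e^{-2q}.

The EGF product rule gives c_4 = Σ_{k_1+k_2+k_3=4} C(4; k_1,k_2,k_3) · ∏ g_i(k_i), where (1+q)^6 gives the falling factorial (6)_k; e^{-2q} gives (-2)^k; e^{-2q} gives (-2)^k.
g_1(k) for k = 0…4: 1, 6, 30, 120, 360.
g_2(k) for k = 0…4: 1, -2, 4, -8, 16.
g_3(k) for k = 0…4: 1, -2, 4, -8, 16.
First combine the last two factors: h(k) = Σ_j C(k,j)·g_2(j)·g_3(k−j) for k = 0…4: 1, -4, 16, -64, 256.
c_4 = Σ_k C(4,k)·g_1(k)·h(4−k) = 1·1·256 + 4·6·(-64) + 6·30·16 + 4·120·(-4) + 1·360·1 = 256 − 1536 + 2880 − 1920 + 360 = 40.

40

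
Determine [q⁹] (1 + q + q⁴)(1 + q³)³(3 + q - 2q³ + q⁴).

-3

(1 + q + q⁴) has coefficients 1,1,0,0,1 for degrees 0…4.
(1 + q³)³ has coefficients 1,0,0,3,0,0,3,0,0,1 for degrees 0…9.
Finally multiplying by (3 + q - 2q³ + q⁴), the product of all factors after the first has coefficients 3,1,0,7,4,0,3,6,0,-3 for degrees 0…9.
[q⁹] = 1·(-3) + 1·0 + 1·0 = -3.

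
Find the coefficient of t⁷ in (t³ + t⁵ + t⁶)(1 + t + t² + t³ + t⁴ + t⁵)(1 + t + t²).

8

(t³ + t⁵ + t⁶) has coefficients 0,0,0,1,0,1,1 for degrees 0…6.
(1 + t + t² + t³ + t⁴ + t⁵) has coefficients 1,1,1,1,1,1,0,0 for degrees 0…7.
Finally multiplying by (1 + t + t²), the product of all factors after the first has coefficients 1,2,3,3,3,3,2,1 for degrees 0…7.
[t⁷] = 1·3 + 1·3 + 1·2 = 8.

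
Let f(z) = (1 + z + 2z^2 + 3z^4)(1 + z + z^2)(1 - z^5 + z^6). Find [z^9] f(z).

-2

(1 + z + 2z^2 + 3z^4) has coefficients 1,1,2,0,3 for degrees 0…4.
(1 + z + z^2) has coefficients 1,1,1,0,0,0,0,0,0,0 for degrees 0…9.
Finally multiplying by (1 - z^5 + z^6), the product of all factors after the first has coefficients 1,1,1,0,0,-1,0,0,1,0 for degrees 0…9.
[z^9] = 1·0 + 1·1 + 2·0 + 3·(-1) = -2.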